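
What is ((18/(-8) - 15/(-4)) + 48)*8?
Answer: 396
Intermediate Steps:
((18/(-8) - 15/(-4)) + 48)*8 = ((18*(-⅛) - 15*(-¼)) + 48)*8 = ((-9/4 + 15/4) + 48)*8 = (3/2 + 48)*8 = (99/2)*8 = 396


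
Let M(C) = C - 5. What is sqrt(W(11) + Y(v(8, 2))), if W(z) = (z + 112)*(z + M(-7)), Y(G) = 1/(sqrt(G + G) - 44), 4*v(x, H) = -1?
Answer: sqrt((-10826 + 123*I*sqrt(2))/(88 - I*sqrt(2))) ≈ 2.0e-5 - 11.092*I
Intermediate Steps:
v(x, H) = -1/4 (v(x, H) = (1/4)*(-1) = -1/4)
M(C) = -5 + C
Y(G) = 1/(-44 + sqrt(2)*sqrt(G)) (Y(G) = 1/(sqrt(2*G) - 44) = 1/(sqrt(2)*sqrt(G) - 44) = 1/(-44 + sqrt(2)*sqrt(G)))
W(z) = (-12 + z)*(112 + z) (W(z) = (z + 112)*(z + (-5 - 7)) = (112 + z)*(z - 12) = (112 + z)*(-12 + z) = (-12 + z)*(112 + z))
sqrt(W(11) + Y(v(8, 2))) = sqrt((-1344 + 11**2 + 100*11) + 1/(-44 + sqrt(2)*sqrt(-1/4))) = sqrt((-1344 + 121 + 1100) + 1/(-44 + sqrt(2)*(I/2))) = sqrt(-123 + 1/(-44 + I*sqrt(2)/2))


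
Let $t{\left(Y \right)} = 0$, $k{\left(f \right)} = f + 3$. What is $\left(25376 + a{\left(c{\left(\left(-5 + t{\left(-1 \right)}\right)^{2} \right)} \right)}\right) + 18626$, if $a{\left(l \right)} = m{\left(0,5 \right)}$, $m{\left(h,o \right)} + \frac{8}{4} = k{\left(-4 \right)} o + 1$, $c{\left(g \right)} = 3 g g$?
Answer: $43996$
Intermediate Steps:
$k{\left(f \right)} = 3 + f$
$c{\left(g \right)} = 3 g^{2}$
$m{\left(h,o \right)} = -1 - o$ ($m{\left(h,o \right)} = -2 + \left(\left(3 - 4\right) o + 1\right) = -2 - \left(-1 + o\right) = -1 - o$)
$a{\left(l \right)} = -6$ ($a{\left(l \right)} = -1 - 5 = -6$)
$\left(25376 + a{\left(c{\left(\left(-5 + t{\left(-1 \right)}\right)^{2} \right)} \right)}\right) + 18626 = \left(25376 - 6\right) + 18626 = 25370 + 18626 = 43996$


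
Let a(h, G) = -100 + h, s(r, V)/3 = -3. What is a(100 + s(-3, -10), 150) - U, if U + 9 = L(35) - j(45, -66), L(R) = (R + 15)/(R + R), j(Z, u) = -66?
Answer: -467/7 ≈ -66.714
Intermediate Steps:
s(r, V) = -9 (s(r, V) = 3*(-3) = -9)
L(R) = (15 + R)/(2*R) (L(R) = (15 + R)/((2*R)) = (15 + R)*(1/(2*R)) = (15 + R)/(2*R))
U = 404/7 (U = -9 + ((½)*(15 + 35)/35 - 1*(-66)) = -9 + ((½)*(1/35)*50 + 66) = -9 + (5/7 + 66) = -9 + 467/7 = 404/7 ≈ 57.714)
a(100 + s(-3, -10), 150) - U = (-100 + (100 - 9)) - 1*404/7 = (-100 + 91) - 404/7 = -9 - 404/7 = -467/7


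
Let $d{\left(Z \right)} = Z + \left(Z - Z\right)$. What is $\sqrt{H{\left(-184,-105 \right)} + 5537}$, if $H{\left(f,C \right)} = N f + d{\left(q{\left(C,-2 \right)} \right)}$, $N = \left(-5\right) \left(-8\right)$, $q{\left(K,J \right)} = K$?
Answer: $2 i \sqrt{482} \approx 43.909 i$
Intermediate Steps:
$d{\left(Z \right)} = Z$ ($d{\left(Z \right)} = Z + 0 = Z$)
$N = 40$
$H{\left(f,C \right)} = C + 40 f$ ($H{\left(f,C \right)} = 40 f + C = C + 40 f$)
$\sqrt{H{\left(-184,-105 \right)} + 5537} = \sqrt{\left(-105 + 40 \left(-184\right)\right) + 5537} = \sqrt{\left(-105 - 7360\right) + 5537} = \sqrt{-7465 + 5537} = \sqrt{-1928} = 2 i \sqrt{482}$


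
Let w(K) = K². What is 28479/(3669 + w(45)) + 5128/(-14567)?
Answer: 128551587/27648166 ≈ 4.6496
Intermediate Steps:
28479/(3669 + w(45)) + 5128/(-14567) = 28479/(3669 + 45²) + 5128/(-14567) = 28479/(3669 + 2025) + 5128*(-1/14567) = 28479/5694 - 5128/14567 = 28479*(1/5694) - 5128/14567 = 9493/1898 - 5128/14567 = 128551587/27648166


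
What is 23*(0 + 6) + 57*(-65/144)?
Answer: 5389/48 ≈ 112.27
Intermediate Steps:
23*(0 + 6) + 57*(-65/144) = 23*6 + 57*(-65*1/144) = 138 + 57*(-65/144) = 138 - 1235/48 = 5389/48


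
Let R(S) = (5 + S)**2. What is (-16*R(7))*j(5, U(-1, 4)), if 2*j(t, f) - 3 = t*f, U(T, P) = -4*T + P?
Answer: -49536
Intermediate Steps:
U(T, P) = P - 4*T
j(t, f) = 3/2 + f*t/2 (j(t, f) = 3/2 + (t*f)/2 = 3/2 + (f*t)/2 = 3/2 + f*t/2)
(-16*R(7))*j(5, U(-1, 4)) = (-16*(5 + 7)**2)*(3/2 + (1/2)*(4 - 4*(-1))*5) = (-16*12**2)*(3/2 + (1/2)*(4 + 4)*5) = (-16*144)*(3/2 + (1/2)*8*5) = -2304*(3/2 + 20) = -2304*43/2 = -49536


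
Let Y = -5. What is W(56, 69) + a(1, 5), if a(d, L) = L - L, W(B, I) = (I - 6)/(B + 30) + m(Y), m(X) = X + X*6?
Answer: -2947/86 ≈ -34.267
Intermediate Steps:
m(X) = 7*X (m(X) = X + 6*X = 7*X)
W(B, I) = -35 + (-6 + I)/(30 + B) (W(B, I) = (I - 6)/(B + 30) + 7*(-5) = (-6 + I)/(30 + B) - 35 = -35 + (-6 + I)/(30 + B))
a(d, L) = 0
W(56, 69) + a(1, 5) = (-1056 + 69 - 35*56)/(30 + 56) + 0 = (-1056 + 69 - 1960)/86 + 0 = (1/86)*(-2947) + 0 = -2947/86 + 0 = -2947/86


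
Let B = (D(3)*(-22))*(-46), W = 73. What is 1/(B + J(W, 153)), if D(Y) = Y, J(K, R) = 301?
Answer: 1/3337 ≈ 0.00029967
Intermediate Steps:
B = 3036 (B = (3*(-22))*(-46) = -66*(-46) = 3036)
1/(B + J(W, 153)) = 1/(3036 + 301) = 1/3337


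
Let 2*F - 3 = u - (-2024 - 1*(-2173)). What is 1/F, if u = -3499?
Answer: -2/3645 ≈ -0.00054870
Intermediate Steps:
F = -3645/2 (F = 3/2 + (-3499 - (-2024 - 1*(-2173)))/2 = 3/2 + (-3499 - (-2024 + 2173))/2 = 3/2 + (-3499 - 1*149)/2 = 3/2 + (-3499 - 149)/2 = 3/2 + (1/2)*(-3648) = 3/2 - 1824 = -3645/2 ≈ -1822.5)
1/F = 1/(-3645/2) = -2/3645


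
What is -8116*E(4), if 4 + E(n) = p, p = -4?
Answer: 64928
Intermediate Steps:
E(n) = -8 (E(n) = -4 - 4 = -8)
-8116*E(4) = -8116*(-8) = 64928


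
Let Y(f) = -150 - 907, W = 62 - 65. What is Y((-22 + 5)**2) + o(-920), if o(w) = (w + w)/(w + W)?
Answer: -973771/923 ≈ -1055.0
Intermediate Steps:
W = -3
o(w) = 2*w/(-3 + w) (o(w) = (w + w)/(w - 3) = (2*w)/(-3 + w) = 2*w/(-3 + w))
Y(f) = -1057
Y((-22 + 5)**2) + o(-920) = -1057 + 2*(-920)/(-3 - 920) = -1057 + 2*(-920)/(-923) = -1057 + 2*(-920)*(-1/923) = -1057 + 1840/923 = -973771/923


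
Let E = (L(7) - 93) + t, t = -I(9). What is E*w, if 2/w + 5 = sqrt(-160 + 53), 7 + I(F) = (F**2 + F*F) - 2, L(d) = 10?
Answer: 590/33 + 118*I*sqrt(107)/33 ≈ 17.879 + 36.988*I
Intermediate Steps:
I(F) = -9 + 2*F**2 (I(F) = -7 + ((F**2 + F*F) - 2) = -7 + ((F**2 + F**2) - 2) = -7 + (2*F**2 - 2) = -7 + (-2 + 2*F**2) = -9 + 2*F**2)
t = -153 (t = -(-9 + 2*9**2) = -(-9 + 2*81) = -(-9 + 162) = -1*153 = -153)
w = 2/(-5 + I*sqrt(107)) (w = 2/(-5 + sqrt(-160 + 53)) = 2/(-5 + sqrt(-107)) = 2/(-5 + I*sqrt(107)) ≈ -0.075758 - 0.15673*I)
E = -236 (E = (10 - 93) - 153 = -83 - 153 = -236)
E*w = -236*(-5/66 - I*sqrt(107)/66) = 590/33 + 118*I*sqrt(107)/33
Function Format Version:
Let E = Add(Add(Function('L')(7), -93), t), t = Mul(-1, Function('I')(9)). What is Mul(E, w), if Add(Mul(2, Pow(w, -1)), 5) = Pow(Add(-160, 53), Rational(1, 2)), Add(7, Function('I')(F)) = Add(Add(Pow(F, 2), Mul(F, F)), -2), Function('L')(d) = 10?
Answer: Add(Rational(590, 33), Mul(Rational(118, 33), I, Pow(107, Rational(1, 2)))) ≈ Add(17.879, Mul(36.988, I))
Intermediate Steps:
Function('I')(F) = Add(-9, Mul(2, Pow(F, 2))) (Function('I')(F) = Add(-7, Add(Add(Pow(F, 2), Mul(F, F)), -2)) = Add(-7, Add(Add(Pow(F, 2), Pow(F, 2)), -2)) = Add(-7, Add(Mul(2, Pow(F, 2)), -2)) = Add(-7, Add(-2, Mul(2, Pow(F, 2)))) = Add(-9, Mul(2, Pow(F, 2))))
t = -153 (t = Mul(-1, Add(-9, Mul(2, Pow(9, 2)))) = Mul(-1, Add(-9, Mul(2, 81))) = Mul(-1, Add(-9, 162)) = Mul(-1, 153) = -153)
w = Mul(2, Pow(Add(-5, Mul(I, Pow(107, Rational(1, 2)))), -1)) (w = Mul(2, Pow(Add(-5, Pow(Add(-160, 53), Rational(1, 2))), -1)) = Mul(2, Pow(Add(-5, Pow(-107, Rational(1, 2))), -1)) = Mul(2, Pow(Add(-5, Mul(I, Pow(107, Rational(1, 2)))), -1)) ≈ Add(-0.075758, Mul(-0.15673, I)))
E = -236 (E = Add(Add(10, -93), -153) = Add(-83, -153) = -236)
Mul(E, w) = Mul(-236, Add(Rational(-5, 66), Mul(Rational(-1, 66), I, Pow(107, Rational(1, 2))))) = Add(Rational(590, 33), Mul(Rational(118, 33), I, Pow(107, Rational(1, 2))))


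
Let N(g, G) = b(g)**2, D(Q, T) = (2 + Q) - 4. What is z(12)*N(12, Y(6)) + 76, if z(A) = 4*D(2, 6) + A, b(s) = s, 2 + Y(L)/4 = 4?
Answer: 1804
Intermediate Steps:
Y(L) = 8 (Y(L) = -8 + 4*4 = -8 + 16 = 8)
D(Q, T) = -2 + Q
z(A) = A (z(A) = 4*(-2 + 2) + A = 4*0 + A = 0 + A = A)
N(g, G) = g**2
z(12)*N(12, Y(6)) + 76 = 12*12**2 + 76 = 12*144 + 76 = 1728 + 76 = 1804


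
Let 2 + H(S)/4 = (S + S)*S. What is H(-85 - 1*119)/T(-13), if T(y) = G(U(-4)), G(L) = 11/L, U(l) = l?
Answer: -1331680/11 ≈ -1.2106e+5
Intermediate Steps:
T(y) = -11/4 (T(y) = 11/(-4) = 11*(-¼) = -11/4)
H(S) = -8 + 8*S² (H(S) = -8 + 4*((S + S)*S) = -8 + 4*((2*S)*S) = -8 + 4*(2*S²) = -8 + 8*S²)
H(-85 - 1*119)/T(-13) = (-8 + 8*(-85 - 1*119)²)/(-11/4) = (-8 + 8*(-85 - 119)²)*(-4/11) = (-8 + 8*(-204)²)*(-4/11) = (-8 + 8*41616)*(-4/11) = (-8 + 332928)*(-4/11) = 332920*(-4/11) = -1331680/11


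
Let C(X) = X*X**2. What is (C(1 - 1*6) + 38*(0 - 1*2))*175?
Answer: -35175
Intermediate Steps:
C(X) = X**3
(C(1 - 1*6) + 38*(0 - 1*2))*175 = ((1 - 1*6)**3 + 38*(0 - 1*2))*175 = ((1 - 6)**3 + 38*(0 - 2))*175 = ((-5)**3 + 38*(-2))*175 = (-125 - 76)*175 = -201*175 = -35175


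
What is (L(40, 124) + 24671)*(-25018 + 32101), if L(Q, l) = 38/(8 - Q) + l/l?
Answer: 2795893839/16 ≈ 1.7474e+8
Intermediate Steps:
L(Q, l) = 1 + 38/(8 - Q) (L(Q, l) = 38/(8 - Q) + 1 = 1 + 38/(8 - Q))
(L(40, 124) + 24671)*(-25018 + 32101) = ((-46 + 40)/(-8 + 40) + 24671)*(-25018 + 32101) = (-6/32 + 24671)*7083 = ((1/32)*(-6) + 24671)*7083 = (-3/16 + 24671)*7083 = (394733/16)*7083 = 2795893839/16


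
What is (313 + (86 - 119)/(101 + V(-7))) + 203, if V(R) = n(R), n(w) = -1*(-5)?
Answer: 54663/106 ≈ 515.69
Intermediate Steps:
n(w) = 5
V(R) = 5
(313 + (86 - 119)/(101 + V(-7))) + 203 = (313 + (86 - 119)/(101 + 5)) + 203 = (313 - 33/106) + 203 = 33145/106 + 203 = 54663/106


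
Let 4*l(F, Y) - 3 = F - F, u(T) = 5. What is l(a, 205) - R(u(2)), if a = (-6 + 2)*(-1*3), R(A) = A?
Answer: -17/4 ≈ -4.2500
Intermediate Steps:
a = 12 (a = -4*(-3) = 12)
l(F, Y) = ¾ (l(F, Y) = ¾ + (F - F)/4 = ¾ + (¼)*0 = ¾ + 0 = ¾)
l(a, 205) - R(u(2)) = ¾ - 1*5 = ¾ - 5 = -17/4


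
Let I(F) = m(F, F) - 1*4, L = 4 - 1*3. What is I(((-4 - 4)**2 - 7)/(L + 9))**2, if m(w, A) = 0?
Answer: 16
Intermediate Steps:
L = 1 (L = 4 - 3 = 1)
I(F) = -4 (I(F) = 0 - 1*4 = 0 - 4 = -4)
I(((-4 - 4)**2 - 7)/(L + 9))**2 = (-4)**2 = 16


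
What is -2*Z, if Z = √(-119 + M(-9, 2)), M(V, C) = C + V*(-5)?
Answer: -12*I*√2 ≈ -16.971*I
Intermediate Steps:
M(V, C) = C - 5*V
Z = 6*I*√2 (Z = √(-119 + (2 - 5*(-9))) = √(-119 + (2 + 45)) = √(-119 + 47) = √(-72) = 6*I*√2 ≈ 8.4853*I)
-2*Z = -12*I*√2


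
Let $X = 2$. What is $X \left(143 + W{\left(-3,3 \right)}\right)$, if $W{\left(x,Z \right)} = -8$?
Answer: $270$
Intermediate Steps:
$X \left(143 + W{\left(-3,3 \right)}\right) = 2 \left(143 - 8\right) = 2 \cdot 135 = 270$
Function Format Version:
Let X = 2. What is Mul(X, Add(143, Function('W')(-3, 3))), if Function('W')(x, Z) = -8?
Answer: 270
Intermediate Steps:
Mul(X, Add(143, Function('W')(-3, 3))) = Mul(2, Add(143, -8)) = Mul(2, 135) = 270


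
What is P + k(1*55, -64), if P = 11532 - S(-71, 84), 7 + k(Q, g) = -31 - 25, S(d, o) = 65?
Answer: 11404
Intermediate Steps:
k(Q, g) = -63 (k(Q, g) = -7 + (-31 - 25) = -7 - 56 = -63)
P = 11467 (P = 11532 - 1*65 = 11532 - 65 = 11467)
P + k(1*55, -64) = 11467 - 63 = 11404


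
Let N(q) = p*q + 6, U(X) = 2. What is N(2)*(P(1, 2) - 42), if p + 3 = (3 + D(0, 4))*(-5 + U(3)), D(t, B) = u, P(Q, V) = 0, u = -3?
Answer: 0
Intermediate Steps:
D(t, B) = -3
p = -3 (p = -3 + (3 - 3)*(-5 + 2) = -3 + 0*(-3) = -3 + 0 = -3)
N(q) = 6 - 3*q (N(q) = -3*q + 6 = 6 - 3*q)
N(2)*(P(1, 2) - 42) = (6 - 3*2)*(0 - 42) = (6 - 6)*(-42) = 0*(-42) = 0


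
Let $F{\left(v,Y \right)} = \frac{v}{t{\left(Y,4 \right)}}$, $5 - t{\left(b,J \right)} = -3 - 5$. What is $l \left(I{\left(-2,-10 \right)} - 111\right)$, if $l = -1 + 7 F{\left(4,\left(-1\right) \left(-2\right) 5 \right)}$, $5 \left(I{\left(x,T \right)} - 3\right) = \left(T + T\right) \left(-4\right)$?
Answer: $- \frac{1380}{13} \approx -106.15$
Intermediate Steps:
$t{\left(b,J \right)} = 13$ ($t{\left(b,J \right)} = 5 - \left(-3 - 5\right) = 5 - -8 = 5 + 8 = 13$)
$I{\left(x,T \right)} = 3 - \frac{8 T}{5}$ ($I{\left(x,T \right)} = 3 + \frac{\left(T + T\right) \left(-4\right)}{5} = 3 + \frac{2 T \left(-4\right)}{5} = 3 + \frac{\left(-8\right) T}{5} = 3 - \frac{8 T}{5}$)
$F{\left(v,Y \right)} = \frac{v}{13}$
$l = \frac{15}{13}$ ($l = -1 + 7 \cdot \frac{1}{13} \cdot 4 = -1 + 7 \cdot \frac{4}{13} = -1 + \frac{28}{13} = \frac{15}{13} \approx 1.1538$)
$l \left(I{\left(-2,-10 \right)} - 111\right) = \frac{15 \left(\left(3 - -16\right) - 111\right)}{13} = \frac{15 \left(\left(3 + 16\right) - 111\right)}{13} = \frac{15 \left(19 - 111\right)}{13} = \frac{15}{13} \left(-92\right) = - \frac{1380}{13}$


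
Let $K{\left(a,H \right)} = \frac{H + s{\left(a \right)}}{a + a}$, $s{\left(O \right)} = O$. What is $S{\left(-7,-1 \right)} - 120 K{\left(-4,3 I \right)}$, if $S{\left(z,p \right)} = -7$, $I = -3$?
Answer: $-202$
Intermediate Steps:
$K{\left(a,H \right)} = \frac{H + a}{2 a}$ ($K{\left(a,H \right)} = \frac{H + a}{a + a} = \frac{H + a}{2 a}$)
$S{\left(-7,-1 \right)} - 120 K{\left(-4,3 I \right)} = -7 - 120 \frac{3 \left(-3\right) - 4}{2 \left(-4\right)} = -7 - 120 \cdot \frac{1}{2} \left(- \frac{1}{4}\right) \left(-9 - 4\right) = -7 - 120 \cdot \frac{1}{2} \left(- \frac{1}{4}\right) \left(-13\right) = -7 - 195 = -202$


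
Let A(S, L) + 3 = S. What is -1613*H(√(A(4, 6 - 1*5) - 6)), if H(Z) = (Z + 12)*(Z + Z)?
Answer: 16130 - 38712*I*√5 ≈ 16130.0 - 86563.0*I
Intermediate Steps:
A(S, L) = -3 + S
H(Z) = 2*Z*(12 + Z) (H(Z) = (12 + Z)*(2*Z) = 2*Z*(12 + Z))
-1613*H(√(A(4, 6 - 1*5) - 6)) = -3226*√((-3 + 4) - 6)*(12 + √((-3 + 4) - 6)) = -3226*√(1 - 6)*(12 + √(1 - 6)) = -3226*√(-5)*(12 + √(-5)) = -3226*I*√5*(12 + I*√5)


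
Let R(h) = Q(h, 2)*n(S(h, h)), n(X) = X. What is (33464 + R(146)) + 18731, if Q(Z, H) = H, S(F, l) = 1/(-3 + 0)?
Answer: 156583/3 ≈ 52194.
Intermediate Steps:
S(F, l) = -1/3 (S(F, l) = 1/(-3) = -1/3)
R(h) = -2/3 (R(h) = 2*(-1/3) = -2/3)
(33464 + R(146)) + 18731 = (33464 - 2/3) + 18731 = 100390/3 + 18731 = 156583/3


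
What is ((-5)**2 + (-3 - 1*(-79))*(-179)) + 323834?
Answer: 310255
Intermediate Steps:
((-5)**2 + (-3 - 1*(-79))*(-179)) + 323834 = (25 + (-3 + 79)*(-179)) + 323834 = (25 + 76*(-179)) + 323834 = (25 - 13604) + 323834 = -13579 + 323834 = 310255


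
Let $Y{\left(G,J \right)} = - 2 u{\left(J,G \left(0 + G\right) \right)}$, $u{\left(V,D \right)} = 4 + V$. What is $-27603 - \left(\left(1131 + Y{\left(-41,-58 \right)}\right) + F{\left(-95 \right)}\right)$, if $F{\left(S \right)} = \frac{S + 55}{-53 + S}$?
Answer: $- \frac{1067164}{37} \approx -28842.0$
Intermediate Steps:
$F{\left(S \right)} = \frac{55 + S}{-53 + S}$
$Y{\left(G,J \right)} = -8 - 2 J$ ($Y{\left(G,J \right)} = - 2 \left(4 + J\right) = -8 - 2 J$)
$-27603 - \left(\left(1131 + Y{\left(-41,-58 \right)}\right) + F{\left(-95 \right)}\right) = -27603 - \left(\left(1131 - -108\right) + \frac{55 - 95}{-53 - 95}\right) = -27603 - \left(\left(1131 + \left(-8 + 116\right)\right) + \frac{1}{-148} \left(-40\right)\right) = -27603 - \left(\left(1131 + 108\right) - - \frac{10}{37}\right) = -27603 - \left(1239 + \frac{10}{37}\right) = -27603 - \frac{45853}{37} = - \frac{1067164}{37}$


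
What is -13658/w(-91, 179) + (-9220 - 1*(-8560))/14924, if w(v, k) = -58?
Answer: 25474214/108199 ≈ 235.44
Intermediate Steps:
-13658/w(-91, 179) + (-9220 - 1*(-8560))/14924 = -13658/(-58) + (-9220 - 1*(-8560))/14924 = -13658*(-1/58) + (-9220 + 8560)*(1/14924) = 6829/29 - 660*1/14924 = 6829/29 - 165/3731 = 25474214/108199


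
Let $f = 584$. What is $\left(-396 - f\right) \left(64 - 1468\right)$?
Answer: $1375920$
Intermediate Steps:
$\left(-396 - f\right) \left(64 - 1468\right) = \left(-396 - 584\right) \left(64 - 1468\right) = \left(-396 - 584\right) \left(-1404\right) = \left(-980\right) \left(-1404\right) = 1375920$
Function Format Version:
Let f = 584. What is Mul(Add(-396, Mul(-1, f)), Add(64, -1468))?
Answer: 1375920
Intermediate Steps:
Mul(Add(-396, Mul(-1, f)), Add(64, -1468)) = Mul(Add(-396, Mul(-1, 584)), Add(64, -1468)) = Mul(Add(-396, -584), -1404) = Mul(-980, -1404) = 1375920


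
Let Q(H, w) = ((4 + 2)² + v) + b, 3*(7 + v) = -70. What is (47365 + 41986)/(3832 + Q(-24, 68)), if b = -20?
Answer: 268053/11453 ≈ 23.405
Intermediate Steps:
v = -91/3 (v = -7 + (⅓)*(-70) = -7 - 70/3 = -91/3 ≈ -30.333)
Q(H, w) = -43/3 (Q(H, w) = ((4 + 2)² - 91/3) - 20 = (6² - 91/3) - 20 = (36 - 91/3) - 20 = 17/3 - 20 = -43/3)
(47365 + 41986)/(3832 + Q(-24, 68)) = (47365 + 41986)/(3832 - 43/3) = 89351/(11453/3) = 89351*(3/11453) = 268053/11453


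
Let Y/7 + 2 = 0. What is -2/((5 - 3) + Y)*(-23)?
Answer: -23/6 ≈ -3.8333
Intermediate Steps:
Y = -14 (Y = -14 + 7*0 = -14 + 0 = -14)
-2/((5 - 3) + Y)*(-23) = -2/((5 - 3) - 14)*(-23) = -2/(2 - 14)*(-23) = -2/(-12)*(-23) = -2*(-1/12)*(-23) = (1/6)*(-23) = -23/6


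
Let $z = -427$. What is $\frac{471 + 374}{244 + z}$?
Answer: $- \frac{845}{183} \approx -4.6175$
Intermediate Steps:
$\frac{471 + 374}{244 + z} = \frac{471 + 374}{244 - 427} = \frac{845}{-183} = 845 \left(- \frac{1}{183}\right) = - \frac{845}{183}$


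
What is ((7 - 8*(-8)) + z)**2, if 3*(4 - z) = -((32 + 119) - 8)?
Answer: 135424/9 ≈ 15047.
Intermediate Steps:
z = 155/3 (z = 4 - (-1)*((32 + 119) - 8)/3 = 4 - (-1)*(151 - 8)/3 = 4 - (-1)*143/3 = 4 - 1/3*(-143) = 4 + 143/3 = 155/3 ≈ 51.667)
((7 - 8*(-8)) + z)**2 = ((7 - 8*(-8)) + 155/3)**2 = ((7 + 64) + 155/3)**2 = (71 + 155/3)**2 = (368/3)**2 = 135424/9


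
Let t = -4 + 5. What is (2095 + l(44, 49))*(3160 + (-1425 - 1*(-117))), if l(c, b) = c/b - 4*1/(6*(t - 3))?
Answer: 570686392/147 ≈ 3.8822e+6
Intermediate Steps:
t = 1
l(c, b) = ⅓ + c/b (l(c, b) = c/b - 4*1/(6*(1 - 3)) = c/b - 4/((-2*6)) = c/b - 4/(-12) = c/b - 4*(-1/12) = c/b + ⅓ = ⅓ + c/b)
(2095 + l(44, 49))*(3160 + (-1425 - 1*(-117))) = (2095 + (44 + (⅓)*49)/49)*(3160 + (-1425 - 1*(-117))) = (2095 + (44 + 49/3)/49)*(3160 + (-1425 + 117)) = (2095 + (1/49)*(181/3))*(3160 - 1308) = (2095 + 181/147)*1852 = (308146/147)*1852 = 570686392/147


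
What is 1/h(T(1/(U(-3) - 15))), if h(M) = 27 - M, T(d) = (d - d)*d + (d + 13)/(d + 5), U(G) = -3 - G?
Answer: 37/902 ≈ 0.041020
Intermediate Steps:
T(d) = (13 + d)/(5 + d) (T(d) = 0*d + (13 + d)/(5 + d) = 0 + (13 + d)/(5 + d) = (13 + d)/(5 + d))
1/h(T(1/(U(-3) - 15))) = 1/(27 - (13 + 1/((-3 - 1*(-3)) - 15))/(5 + 1/((-3 - 1*(-3)) - 15))) = 1/(27 - (13 + 1/((-3 + 3) - 15))/(5 + 1/((-3 + 3) - 15))) = 1/(27 - (13 + 1/(0 - 15))/(5 + 1/(0 - 15))) = 1/(27 - (13 + 1/(-15))/(5 + 1/(-15))) = 1/(27 - (13 - 1/15)/(5 - 1/15)) = 1/(27 - 194/(74/15*15)) = 1/(27 - 15*194/(74*15)) = 1/(27 - 1*97/37) = 1/(27 - 97/37) = 1/(902/37) = 37/902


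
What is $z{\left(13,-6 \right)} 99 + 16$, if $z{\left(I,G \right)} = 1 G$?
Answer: $-578$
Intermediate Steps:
$z{\left(I,G \right)} = G$
$z{\left(13,-6 \right)} 99 + 16 = \left(-6\right) 99 + 16 = -594 + 16 = -578$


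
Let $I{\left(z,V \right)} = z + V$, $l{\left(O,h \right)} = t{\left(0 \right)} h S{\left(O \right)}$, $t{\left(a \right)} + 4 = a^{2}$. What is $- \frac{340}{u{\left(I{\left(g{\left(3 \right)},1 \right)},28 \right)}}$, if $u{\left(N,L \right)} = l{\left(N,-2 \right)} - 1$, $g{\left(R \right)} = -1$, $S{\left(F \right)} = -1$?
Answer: $\frac{340}{9} \approx 37.778$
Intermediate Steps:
$t{\left(a \right)} = -4 + a^{2}$
$l{\left(O,h \right)} = 4 h$ ($l{\left(O,h \right)} = \left(-4 + 0^{2}\right) h \left(-1\right) = \left(-4 + 0\right) h \left(-1\right) = - 4 h \left(-1\right) = 4 h$)
$I{\left(z,V \right)} = V + z$
$u{\left(N,L \right)} = -9$ ($u{\left(N,L \right)} = 4 \left(-2\right) - 1 = -8 - 1 = -9$)
$- \frac{340}{u{\left(I{\left(g{\left(3 \right)},1 \right)},28 \right)}} = - \frac{340}{-9} = \left(-340\right) \left(- \frac{1}{9}\right) = \frac{340}{9}$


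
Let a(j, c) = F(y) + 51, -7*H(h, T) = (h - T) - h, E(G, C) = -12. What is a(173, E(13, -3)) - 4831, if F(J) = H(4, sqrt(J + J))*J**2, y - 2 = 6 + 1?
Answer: -4780 + 243*sqrt(2)/7 ≈ -4730.9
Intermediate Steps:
y = 9 (y = 2 + (6 + 1) = 2 + 7 = 9)
H(h, T) = T/7 (H(h, T) = -((h - T) - h)/7 = -(-1)*T/7 = T/7)
F(J) = sqrt(2)*J**(5/2)/7 (F(J) = (sqrt(J + J)/7)*J**2 = (sqrt(2*J)/7)*J**2 = ((sqrt(2)*sqrt(J))/7)*J**2 = (sqrt(2)*sqrt(J)/7)*J**2 = sqrt(2)*J**(5/2)/7)
a(j, c) = 51 + 243*sqrt(2)/7 (a(j, c) = sqrt(2)*9**(5/2)/7 + 51 = (1/7)*sqrt(2)*243 + 51 = 243*sqrt(2)/7 + 51 = 51 + 243*sqrt(2)/7)
a(173, E(13, -3)) - 4831 = (51 + 243*sqrt(2)/7) - 4831 = -4780 + 243*sqrt(2)/7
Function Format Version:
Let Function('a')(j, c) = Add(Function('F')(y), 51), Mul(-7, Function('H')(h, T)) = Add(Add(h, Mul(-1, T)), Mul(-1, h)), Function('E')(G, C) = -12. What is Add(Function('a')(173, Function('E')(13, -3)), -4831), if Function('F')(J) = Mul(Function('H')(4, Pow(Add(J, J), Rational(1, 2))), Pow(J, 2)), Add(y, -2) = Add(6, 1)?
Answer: Add(-4780, Mul(Rational(243, 7), Pow(2, Rational(1, 2)))) ≈ -4730.9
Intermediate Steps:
y = 9 (y = Add(2, Add(6, 1)) = Add(2, 7) = 9)
Function('H')(h, T) = Mul(Rational(1, 7), T) (Function('H')(h, T) = Mul(Rational(-1, 7), Add(Add(h, Mul(-1, T)), Mul(-1, h))) = Mul(Rational(-1, 7), Mul(-1, T)) = Mul(Rational(1, 7), T))
Function('F')(J) = Mul(Rational(1, 7), Pow(2, Rational(1, 2)), Pow(J, Rational(5, 2))) (Function('F')(J) = Mul(Mul(Rational(1, 7), Pow(Add(J, J), Rational(1, 2))), Pow(J, 2)) = Mul(Mul(Rational(1, 7), Pow(Mul(2, J), Rational(1, 2))), Pow(J, 2)) = Mul(Mul(Rational(1, 7), Mul(Pow(2, Rational(1, 2)), Pow(J, Rational(1, 2)))), Pow(J, 2)) = Mul(Mul(Rational(1, 7), Pow(2, Rational(1, 2)), Pow(J, Rational(1, 2))), Pow(J, 2)) = Mul(Rational(1, 7), Pow(2, Rational(1, 2)), Pow(J, Rational(5, 2))))
Function('a')(j, c) = Add(51, Mul(Rational(243, 7), Pow(2, Rational(1, 2)))) (Function('a')(j, c) = Add(Mul(Rational(1, 7), Pow(2, Rational(1, 2)), Pow(9, Rational(5, 2))), 51) = Add(Mul(Rational(1, 7), Pow(2, Rational(1, 2)), 243), 51) = Add(Mul(Rational(243, 7), Pow(2, Rational(1, 2))), 51) = Add(51, Mul(Rational(243, 7), Pow(2, Rational(1, 2)))))
Add(Function('a')(173, Function('E')(13, -3)), -4831) = Add(Add(51, Mul(Rational(243, 7), Pow(2, Rational(1, 2)))), -4831) = Add(-4780, Mul(Rational(243, 7), Pow(2, Rational(1, 2))))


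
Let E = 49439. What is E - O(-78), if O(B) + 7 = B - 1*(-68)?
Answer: 49456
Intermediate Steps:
O(B) = 61 + B (O(B) = -7 + (B - 1*(-68)) = -7 + (B + 68) = -7 + (68 + B) = 61 + B)
E - O(-78) = 49439 - (61 - 78) = 49439 - 1*(-17) = 49439 + 17 = 49456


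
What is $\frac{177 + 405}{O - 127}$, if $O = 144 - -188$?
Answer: $\frac{582}{205} \approx 2.839$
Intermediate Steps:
$O = 332$ ($O = 144 + 188 = 332$)
$\frac{177 + 405}{O - 127} = \frac{177 + 405}{332 - 127} = \frac{582}{205}$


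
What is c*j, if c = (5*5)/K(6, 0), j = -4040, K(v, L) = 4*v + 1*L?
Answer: -12625/3 ≈ -4208.3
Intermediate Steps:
K(v, L) = L + 4*v (K(v, L) = 4*v + L = L + 4*v)
c = 25/24 (c = (5*5)/(0 + 4*6) = 25/(0 + 24) = 25/24 ≈ 1.0417)
c*j = (25/24)*(-4040) = -12625/3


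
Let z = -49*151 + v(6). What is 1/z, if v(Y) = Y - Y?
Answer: -1/7399 ≈ -0.00013515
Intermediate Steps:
v(Y) = 0
z = -7399 (z = -49*151 + 0 = -7399 + 0 = -7399)
1/z = 1/(-7399) = -1/7399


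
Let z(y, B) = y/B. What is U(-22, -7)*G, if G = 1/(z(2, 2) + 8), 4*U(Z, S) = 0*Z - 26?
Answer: -13/18 ≈ -0.72222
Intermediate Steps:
U(Z, S) = -13/2 (U(Z, S) = (0*Z - 26)/4 = (0 - 26)/4 = (¼)*(-26) = -13/2)
G = ⅑ (G = 1/(2/2 + 8) = 1/(2*(½) + 8) = 1/(1 + 8) = 1/9 = ⅑ ≈ 0.11111)
U(-22, -7)*G = -13/2*⅑ = -13/18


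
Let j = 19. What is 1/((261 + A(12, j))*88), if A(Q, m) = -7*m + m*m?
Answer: 1/43032 ≈ 2.3239e-5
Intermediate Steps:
A(Q, m) = m**2 - 7*m (A(Q, m) = -7*m + m**2 = m**2 - 7*m)
1/((261 + A(12, j))*88) = 1/((261 + 19*(-7 + 19))*88) = 1/((261 + 19*12)*88) = 1/((261 + 228)*88) = 1/(489*88) = 1/43032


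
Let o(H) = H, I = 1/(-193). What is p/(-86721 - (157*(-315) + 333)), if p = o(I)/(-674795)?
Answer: -1/4896722120565 ≈ -2.0422e-13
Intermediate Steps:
I = -1/193 ≈ -0.0051813
p = 1/130235435 (p = -1/193/(-674795) = -1/193*(-1/674795) = 1/130235435 ≈ 7.6784e-9)
p/(-86721 - (157*(-315) + 333)) = 1/(130235435*(-86721 - (157*(-315) + 333))) = 1/(130235435*(-86721 - (-49455 + 333))) = 1/(130235435*(-86721 - 1*(-49122))) = 1/(130235435*(-86721 + 49122)) = (1/130235435)/(-37599) = (1/130235435)*(-1/37599) = -1/4896722120565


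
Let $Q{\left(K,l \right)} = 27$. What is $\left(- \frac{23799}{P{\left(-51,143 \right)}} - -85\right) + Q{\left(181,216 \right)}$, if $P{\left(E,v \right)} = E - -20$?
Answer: $\frac{27271}{31} \approx 879.71$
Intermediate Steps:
$P{\left(E,v \right)} = 20 + E$ ($P{\left(E,v \right)} = E + 20 = 20 + E$)
$\left(- \frac{23799}{P{\left(-51,143 \right)}} - -85\right) + Q{\left(181,216 \right)} = \left(- \frac{23799}{20 - 51} - -85\right) + 27 = \left(- \frac{23799}{-31} + \left(-6371 + 6456\right)\right) + 27 = \left(\left(-23799\right) \left(- \frac{1}{31}\right) + 85\right) + 27 = \left(\frac{23799}{31} + 85\right) + 27 = \frac{26434}{31} + 27 = \frac{27271}{31}$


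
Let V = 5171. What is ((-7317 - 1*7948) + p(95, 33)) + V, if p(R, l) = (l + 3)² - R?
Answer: -8893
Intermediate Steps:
p(R, l) = (3 + l)² - R
((-7317 - 1*7948) + p(95, 33)) + V = ((-7317 - 1*7948) + ((3 + 33)² - 1*95)) + 5171 = ((-7317 - 7948) + (36² - 95)) + 5171 = (-15265 + (1296 - 95)) + 5171 = (-15265 + 1201) + 5171 = -14064 + 5171 = -8893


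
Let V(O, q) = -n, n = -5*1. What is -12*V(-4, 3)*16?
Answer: -960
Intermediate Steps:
n = -5
V(O, q) = 5 (V(O, q) = -1*(-5) = 5)
-12*V(-4, 3)*16 = -12*5*16 = -60*16 = -960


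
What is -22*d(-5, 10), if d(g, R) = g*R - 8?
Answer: 1276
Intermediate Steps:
d(g, R) = -8 + R*g (d(g, R) = R*g - 8 = -8 + R*g)
-22*d(-5, 10) = -22*(-8 + 10*(-5)) = -22*(-8 - 50) = -22*(-58) = 1276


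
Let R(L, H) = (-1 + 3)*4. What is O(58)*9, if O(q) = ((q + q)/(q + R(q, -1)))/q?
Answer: 3/11 ≈ 0.27273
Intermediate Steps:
R(L, H) = 8 (R(L, H) = 2*4 = 8)
O(q) = 2/(8 + q) (O(q) = ((q + q)/(q + 8))/q = ((2*q)/(8 + q))/q = (2*q/(8 + q))/q = 2/(8 + q))
O(58)*9 = (2/(8 + 58))*9 = (2/66)*9 = (2*(1/66))*9 = (1/33)*9 = 3/11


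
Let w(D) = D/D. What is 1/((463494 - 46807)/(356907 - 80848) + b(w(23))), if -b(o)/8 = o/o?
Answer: -276059/1791785 ≈ -0.15407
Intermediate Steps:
w(D) = 1
b(o) = -8 (b(o) = -8*o/o = -8*1 = -8)
1/((463494 - 46807)/(356907 - 80848) + b(w(23))) = 1/((463494 - 46807)/(356907 - 80848) - 8) = 1/(416687/276059 - 8) = 1/(-1791785/276059) = -276059/1791785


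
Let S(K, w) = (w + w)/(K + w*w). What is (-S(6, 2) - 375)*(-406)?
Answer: 762062/5 ≈ 1.5241e+5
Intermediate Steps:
S(K, w) = 2*w/(K + w²) (S(K, w) = (2*w)/(K + w²) = 2*w/(K + w²))
(-S(6, 2) - 375)*(-406) = (-2*2/(6 + 2²) - 375)*(-406) = (-2*2/(6 + 4) - 375)*(-406) = (-2*2/10 - 375)*(-406) = (-1*⅖ - 375)*(-406) = (-⅖ - 375)*(-406) = -1877/5*(-406) = 762062/5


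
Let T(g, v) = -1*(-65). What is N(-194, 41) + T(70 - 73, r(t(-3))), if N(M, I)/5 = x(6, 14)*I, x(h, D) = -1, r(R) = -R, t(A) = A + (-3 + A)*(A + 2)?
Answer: -140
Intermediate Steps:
t(A) = A + (-3 + A)*(2 + A)
N(M, I) = -5*I (N(M, I) = 5*(-I) = -5*I)
T(g, v) = 65
N(-194, 41) + T(70 - 73, r(t(-3))) = -5*41 + 65 = -205 + 65 = -140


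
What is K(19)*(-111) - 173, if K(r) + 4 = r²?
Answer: -39800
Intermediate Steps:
K(r) = -4 + r²
K(19)*(-111) - 173 = (-4 + 19²)*(-111) - 173 = (-4 + 361)*(-111) - 173 = 357*(-111) - 173 = -39627 - 173 = -39800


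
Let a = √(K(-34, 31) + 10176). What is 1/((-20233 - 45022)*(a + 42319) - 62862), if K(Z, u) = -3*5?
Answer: -2761589207/7626331680496019824 + 195765*√1129/7626331680496019824 ≈ -3.6125e-10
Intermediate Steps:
K(Z, u) = -15
a = 3*√1129 (a = √(-15 + 10176) = √10161 = 3*√1129 ≈ 100.80)
1/((-20233 - 45022)*(a + 42319) - 62862) = 1/((-20233 - 45022)*(3*√1129 + 42319) - 62862) = 1/(-65255*(42319 + 3*√1129) - 62862) = 1/((-2761526345 - 195765*√1129) - 62862) = 1/(-2761589207 - 195765*√1129)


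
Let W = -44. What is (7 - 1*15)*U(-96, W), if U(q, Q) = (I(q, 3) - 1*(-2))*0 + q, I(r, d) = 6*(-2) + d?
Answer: 768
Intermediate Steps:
I(r, d) = -12 + d
U(q, Q) = q (U(q, Q) = ((-12 + 3) - 1*(-2))*0 + q = (-9 + 2)*0 + q = -7*0 + q = 0 + q = q)
(7 - 1*15)*U(-96, W) = (7 - 1*15)*(-96) = (7 - 15)*(-96) = -8*(-96) = 768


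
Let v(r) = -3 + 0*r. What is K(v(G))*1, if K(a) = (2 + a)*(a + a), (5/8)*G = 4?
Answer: 6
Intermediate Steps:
G = 32/5 (G = (8/5)*4 = 32/5 ≈ 6.4000)
v(r) = -3 (v(r) = -3 + 0 = -3)
K(a) = 2*a*(2 + a) (K(a) = (2 + a)*(2*a) = 2*a*(2 + a))
K(v(G))*1 = (2*(-3)*(2 - 3))*1 = (2*(-3)*(-1))*1 = 6*1 = 6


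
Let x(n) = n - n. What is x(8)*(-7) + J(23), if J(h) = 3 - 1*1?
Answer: 2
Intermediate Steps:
J(h) = 2 (J(h) = 3 - 1 = 2)
x(n) = 0
x(8)*(-7) + J(23) = 0*(-7) + 2 = 0 + 2 = 2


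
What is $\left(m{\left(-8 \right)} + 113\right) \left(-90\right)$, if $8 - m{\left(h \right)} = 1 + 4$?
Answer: $-10440$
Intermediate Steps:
$m{\left(h \right)} = 3$ ($m{\left(h \right)} = 8 - \left(1 + 4\right) = 8 - 5 = 3$)
$\left(m{\left(-8 \right)} + 113\right) \left(-90\right) = \left(3 + 113\right) \left(-90\right) = 116 \left(-90\right) = -10440$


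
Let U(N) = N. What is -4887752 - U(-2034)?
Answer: -4885718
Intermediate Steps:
-4887752 - U(-2034) = -4887752 - 1*(-2034) = -4887752 + 2034 = -4885718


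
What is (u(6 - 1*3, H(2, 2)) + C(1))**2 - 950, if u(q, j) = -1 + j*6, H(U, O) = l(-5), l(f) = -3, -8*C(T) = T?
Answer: -37391/64 ≈ -584.23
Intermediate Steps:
C(T) = -T/8
H(U, O) = -3
u(q, j) = -1 + 6*j
(u(6 - 1*3, H(2, 2)) + C(1))**2 - 950 = ((-1 + 6*(-3)) - 1/8*1)**2 - 950 = ((-1 - 18) - 1/8)**2 - 950 = (-19 - 1/8)**2 - 950 = (-153/8)**2 - 950 = 23409/64 - 950 = -37391/64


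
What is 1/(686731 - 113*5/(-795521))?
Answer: 795521/546308932416 ≈ 1.4562e-6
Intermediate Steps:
1/(686731 - 113*5/(-795521)) = 1/(686731 - 565*(-1/795521)) = 1/(686731 + 565/795521) = 1/(546308932416/795521) = 795521/546308932416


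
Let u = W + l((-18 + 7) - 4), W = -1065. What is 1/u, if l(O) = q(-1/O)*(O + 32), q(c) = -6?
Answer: -1/1167 ≈ -0.00085690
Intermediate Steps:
l(O) = -192 - 6*O (l(O) = -6*(O + 32) = -6*(32 + O) = -192 - 6*O)
u = -1167 (u = -1065 + (-192 - 6*((-18 + 7) - 4)) = -1065 + (-192 - 6*(-11 - 4)) = -1065 + (-192 - 6*(-15)) = -1065 + (-192 + 90) = -1065 - 102 = -1167)
1/u = 1/(-1167) = -1/1167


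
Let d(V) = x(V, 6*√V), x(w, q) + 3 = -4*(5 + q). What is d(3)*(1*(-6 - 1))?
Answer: 161 + 168*√3 ≈ 451.98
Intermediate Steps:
x(w, q) = -23 - 4*q (x(w, q) = -3 - 4*(5 + q) = -3 + (-20 - 4*q) = -23 - 4*q)
d(V) = -23 - 24*√V
d(3)*(1*(-6 - 1)) = (-23 - 24*√3)*(1*(-6 - 1)) = (-23 - 24*√3)*(1*(-7)) = (-23 - 24*√3)*(-7) = 161 + 168*√3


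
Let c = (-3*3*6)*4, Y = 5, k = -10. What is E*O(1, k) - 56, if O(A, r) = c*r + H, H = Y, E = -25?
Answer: -54181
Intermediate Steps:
H = 5
c = -216 (c = -9*6*4 = -54*4 = -216)
O(A, r) = 5 - 216*r (O(A, r) = -216*r + 5 = 5 - 216*r)
E*O(1, k) - 56 = -25*(5 - 216*(-10)) - 56 = -25*(5 + 2160) - 56 = -25*2165 - 56 = -54125 - 56 = -54181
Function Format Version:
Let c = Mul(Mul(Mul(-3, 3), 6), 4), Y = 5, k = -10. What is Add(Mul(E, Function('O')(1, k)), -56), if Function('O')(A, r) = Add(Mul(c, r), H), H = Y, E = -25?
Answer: -54181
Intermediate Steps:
H = 5
c = -216 (c = Mul(Mul(-9, 6), 4) = Mul(-54, 4) = -216)
Function('O')(A, r) = Add(5, Mul(-216, r)) (Function('O')(A, r) = Add(Mul(-216, r), 5) = Add(5, Mul(-216, r)))
Add(Mul(E, Function('O')(1, k)), -56) = Add(Mul(-25, Add(5, Mul(-216, -10))), -56) = Add(Mul(-25, Add(5, 2160)), -56) = Add(Mul(-25, 2165), -56) = Add(-54125, -56) = -54181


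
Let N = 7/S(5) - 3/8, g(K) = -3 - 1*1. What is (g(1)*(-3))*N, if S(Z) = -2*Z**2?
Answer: -309/50 ≈ -6.1800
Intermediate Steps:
g(K) = -4 (g(K) = -3 - 1 = -4)
N = -103/200 (N = 7/((-2*5**2)) - 3/8 = 7/((-2*25)) - 3*1/8 = 7/(-50) - 3/8 = 7*(-1/50) - 3/8 = -7/50 - 3/8 = -103/200 ≈ -0.51500)
(g(1)*(-3))*N = -4*(-3)*(-103/200) = 12*(-103/200) = -309/50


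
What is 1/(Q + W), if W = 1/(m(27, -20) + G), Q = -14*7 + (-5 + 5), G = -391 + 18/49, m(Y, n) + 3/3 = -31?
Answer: -20709/2029531 ≈ -0.010204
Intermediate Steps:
m(Y, n) = -32 (m(Y, n) = -1 - 31 = -32)
G = -19141/49 (G = -391 + 18*(1/49) = -391 + 18/49 = -19141/49 ≈ -390.63)
Q = -98 (Q = -98 + 0 = -98)
W = -49/20709 (W = 1/(-32 - 19141/49) = 1/(-20709/49) = -49/20709 ≈ -0.0023661)
1/(Q + W) = 1/(-98 - 49/20709) = 1/(-2029531/20709) = -20709/2029531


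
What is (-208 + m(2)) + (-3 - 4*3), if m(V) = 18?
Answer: -205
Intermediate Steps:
(-208 + m(2)) + (-3 - 4*3) = (-208 + 18) + (-3 - 4*3) = -190 + (-3 - 12) = -190 - 15 = -205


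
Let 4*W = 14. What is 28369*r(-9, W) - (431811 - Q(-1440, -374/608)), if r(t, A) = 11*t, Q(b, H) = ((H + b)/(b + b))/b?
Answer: -4085257288527547/1260748800 ≈ -3.2403e+6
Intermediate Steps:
W = 7/2 (W = (1/4)*14 = 7/2 ≈ 3.5000)
Q(b, H) = (H + b)/(2*b**2) (Q(b, H) = ((H + b)/((2*b)))/b = ((H + b)*(1/(2*b)))/b = ((H + b)/(2*b))/b = (H + b)/(2*b**2))
28369*r(-9, W) - (431811 - Q(-1440, -374/608)) = 28369*(11*(-9)) - (431811 - (-374/608 - 1440)/(2*(-1440)**2)) = 28369*(-99) - (431811 - (-374*1/608 - 1440)/(2*2073600)) = -2808531 - (431811 - (-187/304 - 1440)/(2*2073600)) = -2808531 - (431811 - (-437947)/(2*2073600*304)) = -2808531 - (431811 - 1*(-437947/1260748800)) = -2808531 - (431811 + 437947/1260748800) = -2808531 - 1*544405200514747/1260748800 = -2808531 - 544405200514747/1260748800 = -4085257288527547/1260748800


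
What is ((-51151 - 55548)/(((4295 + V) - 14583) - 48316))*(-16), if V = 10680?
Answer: -426796/11981 ≈ -35.623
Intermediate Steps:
((-51151 - 55548)/(((4295 + V) - 14583) - 48316))*(-16) = ((-51151 - 55548)/(((4295 + 10680) - 14583) - 48316))*(-16) = -106699/((14975 - 14583) - 48316)*(-16) = -106699/(392 - 48316)*(-16) = -106699/(-47924)*(-16) = -106699*(-1/47924)*(-16) = (106699/47924)*(-16) = -426796/11981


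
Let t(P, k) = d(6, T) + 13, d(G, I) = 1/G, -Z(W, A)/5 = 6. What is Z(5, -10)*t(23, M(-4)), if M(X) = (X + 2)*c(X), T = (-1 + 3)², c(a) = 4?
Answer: -395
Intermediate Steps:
T = 4 (T = 2² = 4)
Z(W, A) = -30 (Z(W, A) = -5*6 = -30)
M(X) = 8 + 4*X (M(X) = (X + 2)*4 = (2 + X)*4 = 8 + 4*X)
t(P, k) = 79/6 (t(P, k) = 1/6 + 13 = ⅙ + 13 = 79/6)
Z(5, -10)*t(23, M(-4)) = -30*79/6 = -395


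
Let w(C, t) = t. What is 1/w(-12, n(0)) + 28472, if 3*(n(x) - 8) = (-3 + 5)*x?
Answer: 227777/8 ≈ 28472.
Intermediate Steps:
n(x) = 8 + 2*x/3 (n(x) = 8 + ((-3 + 5)*x)/3 = 8 + (2*x)/3 = 8 + 2*x/3)
1/w(-12, n(0)) + 28472 = 1/(8 + (⅔)*0) + 28472 = 1/(8 + 0) + 28472 = 1/8 + 28472 = ⅛ + 28472 = 227777/8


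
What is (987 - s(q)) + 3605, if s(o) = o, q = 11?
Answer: 4581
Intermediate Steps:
(987 - s(q)) + 3605 = (987 - 1*11) + 3605 = (987 - 11) + 3605 = 976 + 3605 = 4581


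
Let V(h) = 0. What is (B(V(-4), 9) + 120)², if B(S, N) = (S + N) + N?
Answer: 19044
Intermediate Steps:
B(S, N) = S + 2*N (B(S, N) = (N + S) + N = S + 2*N)
(B(V(-4), 9) + 120)² = ((0 + 2*9) + 120)² = ((0 + 18) + 120)² = (18 + 120)² = 138² = 19044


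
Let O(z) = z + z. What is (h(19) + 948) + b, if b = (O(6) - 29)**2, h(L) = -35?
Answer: 1202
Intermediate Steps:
O(z) = 2*z
b = 289 (b = (2*6 - 29)**2 = (12 - 29)**2 = (-17)**2 = 289)
(h(19) + 948) + b = (-35 + 948) + 289 = 913 + 289 = 1202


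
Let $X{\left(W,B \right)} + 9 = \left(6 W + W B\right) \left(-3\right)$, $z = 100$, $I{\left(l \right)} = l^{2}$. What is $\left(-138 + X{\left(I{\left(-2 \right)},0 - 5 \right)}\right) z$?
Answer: $-15900$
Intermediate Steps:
$X{\left(W,B \right)} = -9 - 18 W - 3 B W$ ($X{\left(W,B \right)} = -9 + \left(6 W + W B\right) \left(-3\right) = -9 + \left(6 W + B W\right) \left(-3\right) = -9 - \left(18 W + 3 B W\right) = -9 - 18 W - 3 B W$)
$\left(-138 + X{\left(I{\left(-2 \right)},0 - 5 \right)}\right) z = \left(-138 - \left(9 + 72 + 3 \left(0 - 5\right) \left(-2\right)^{2}\right)\right) 100 = \left(-138 - \left(81 - 60\right)\right) 100 = \left(-138 - 21\right) 100 = \left(-159\right) 100 = -15900$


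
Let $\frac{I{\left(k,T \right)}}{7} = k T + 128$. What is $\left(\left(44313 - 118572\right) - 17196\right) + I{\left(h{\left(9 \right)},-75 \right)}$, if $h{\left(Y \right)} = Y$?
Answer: $-95284$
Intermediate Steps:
$I{\left(k,T \right)} = 896 + 7 T k$ ($I{\left(k,T \right)} = 7 \left(k T + 128\right) = 7 \left(T k + 128\right) = 7 \left(128 + T k\right) = 896 + 7 T k$)
$\left(\left(44313 - 118572\right) - 17196\right) + I{\left(h{\left(9 \right)},-75 \right)} = \left(\left(44313 - 118572\right) - 17196\right) + \left(896 + 7 \left(-75\right) 9\right) = \left(-74259 - 17196\right) + \left(896 - 4725\right) = -91455 - 3829 = -95284$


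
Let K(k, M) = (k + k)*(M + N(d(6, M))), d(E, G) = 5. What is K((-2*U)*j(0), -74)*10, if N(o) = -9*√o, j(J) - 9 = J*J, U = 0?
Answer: 0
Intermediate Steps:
j(J) = 9 + J² (j(J) = 9 + J*J = 9 + J²)
K(k, M) = 2*k*(M - 9*√5) (K(k, M) = (k + k)*(M - 9*√5) = (2*k)*(M - 9*√5) = 2*k*(M - 9*√5))
K((-2*U)*j(0), -74)*10 = (2*((-2*0)*(9 + 0²))*(-74 - 9*√5))*10 = (2*(0*(9 + 0))*(-74 - 9*√5))*10 = (2*(0*9)*(-74 - 9*√5))*10 = (2*0*(-74 - 9*√5))*10 = 0*10 = 0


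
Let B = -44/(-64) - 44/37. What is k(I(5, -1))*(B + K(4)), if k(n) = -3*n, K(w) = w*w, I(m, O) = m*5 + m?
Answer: -412875/296 ≈ -1394.8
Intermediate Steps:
B = -297/592 (B = -44*(-1/64) - 44*1/37 = 11/16 - 44/37 = -297/592 ≈ -0.50169)
I(m, O) = 6*m (I(m, O) = 5*m + m = 6*m)
K(w) = w²
k(I(5, -1))*(B + K(4)) = (-18*5)*(-297/592 + 4²) = (-3*30)*(-297/592 + 16) = -90*9175/592 = -412875/296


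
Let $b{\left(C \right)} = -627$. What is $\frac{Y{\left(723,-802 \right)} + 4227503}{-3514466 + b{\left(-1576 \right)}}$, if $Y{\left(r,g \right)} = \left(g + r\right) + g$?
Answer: $- \frac{4226622}{3515093} \approx -1.2024$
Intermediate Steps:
$Y{\left(r,g \right)} = r + 2 g$
$\frac{Y{\left(723,-802 \right)} + 4227503}{-3514466 + b{\left(-1576 \right)}} = \frac{\left(723 + 2 \left(-802\right)\right) + 4227503}{-3514466 - 627} = \frac{\left(723 - 1604\right) + 4227503}{-3515093} = \left(-881 + 4227503\right) \left(- \frac{1}{3515093}\right) = 4226622 \left(- \frac{1}{3515093}\right) = - \frac{4226622}{3515093}$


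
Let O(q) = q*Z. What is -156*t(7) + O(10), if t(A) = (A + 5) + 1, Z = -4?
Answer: -2068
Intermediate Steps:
O(q) = -4*q (O(q) = q*(-4) = -4*q)
t(A) = 6 + A (t(A) = (5 + A) + 1 = 6 + A)
-156*t(7) + O(10) = -156*(6 + 7) - 4*10 = -156*13 - 40 = -2028 - 40 = -2068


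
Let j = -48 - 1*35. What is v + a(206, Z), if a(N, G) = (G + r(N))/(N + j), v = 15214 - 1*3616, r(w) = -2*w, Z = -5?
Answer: 475379/41 ≈ 11595.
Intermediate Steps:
v = 11598 (v = 15214 - 3616 = 11598)
j = -83 (j = -48 - 35 = -83)
a(N, G) = (G - 2*N)/(-83 + N) (a(N, G) = (G - 2*N)/(N - 83) = (G - 2*N)/(-83 + N))
v + a(206, Z) = 11598 + (-5 - 2*206)/(-83 + 206) = 11598 + (-5 - 412)/123 = 11598 + (1/123)*(-417) = 11598 - 139/41 = 475379/41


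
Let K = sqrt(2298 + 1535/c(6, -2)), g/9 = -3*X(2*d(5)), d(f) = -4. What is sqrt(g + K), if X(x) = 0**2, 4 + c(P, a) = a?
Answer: 6**(3/4)*12253**(1/4)/6 ≈ 6.7224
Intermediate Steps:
c(P, a) = -4 + a
X(x) = 0
g = 0 (g = 9*(-3*0) = 9*0 = 0)
K = sqrt(73518)/6 (K = sqrt(2298 + 1535/(-4 - 2)) = sqrt(2298 + 1535/(-6)) = sqrt(2298 + 1535*(-1/6)) = sqrt(2298 - 1535/6) = sqrt(12253/6) = sqrt(73518)/6 ≈ 45.190)
sqrt(g + K) = sqrt(0 + sqrt(73518)/6) = sqrt(sqrt(73518)/6) = 6**(3/4)*12253**(1/4)/6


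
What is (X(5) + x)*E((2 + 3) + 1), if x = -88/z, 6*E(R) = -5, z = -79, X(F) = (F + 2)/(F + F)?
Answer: -1433/948 ≈ -1.5116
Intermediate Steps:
X(F) = (2 + F)/(2*F) (X(F) = (2 + F)/((2*F)) = (2 + F)*(1/(2*F)) = (2 + F)/(2*F))
E(R) = -5/6 (E(R) = (1/6)*(-5) = -5/6)
x = 88/79 (x = -88/(-79) = -88*(-1/79) = 88/79 ≈ 1.1139)
(X(5) + x)*E((2 + 3) + 1) = ((1/2)*(2 + 5)/5 + 88/79)*(-5/6) = ((1/2)*(1/5)*7 + 88/79)*(-5/6) = (7/10 + 88/79)*(-5/6) = (1433/790)*(-5/6) = -1433/948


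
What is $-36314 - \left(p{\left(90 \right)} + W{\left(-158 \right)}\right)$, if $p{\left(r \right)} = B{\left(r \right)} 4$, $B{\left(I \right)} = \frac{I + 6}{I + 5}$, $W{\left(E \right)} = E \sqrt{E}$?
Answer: $- \frac{3450214}{95} + 158 i \sqrt{158} \approx -36318.0 + 1986.0 i$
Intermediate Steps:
$W{\left(E \right)} = E^{\frac{3}{2}}$
$B{\left(I \right)} = \frac{6 + I}{5 + I}$
$p{\left(r \right)} = \frac{4 \left(6 + r\right)}{5 + r}$ ($p{\left(r \right)} = \frac{6 + r}{5 + r} 4 = \frac{4 \left(6 + r\right)}{5 + r}$)
$-36314 - \left(p{\left(90 \right)} + W{\left(-158 \right)}\right) = -36314 - \left(\frac{4 \left(6 + 90\right)}{5 + 90} + \left(-158\right)^{\frac{3}{2}}\right) = -36314 - \left(4 \cdot \frac{1}{95} \cdot 96 - 158 i \sqrt{158}\right) = -36314 - \left(\frac{384}{95} - 158 i \sqrt{158}\right) = - \frac{3450214}{95} + 158 i \sqrt{158}$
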